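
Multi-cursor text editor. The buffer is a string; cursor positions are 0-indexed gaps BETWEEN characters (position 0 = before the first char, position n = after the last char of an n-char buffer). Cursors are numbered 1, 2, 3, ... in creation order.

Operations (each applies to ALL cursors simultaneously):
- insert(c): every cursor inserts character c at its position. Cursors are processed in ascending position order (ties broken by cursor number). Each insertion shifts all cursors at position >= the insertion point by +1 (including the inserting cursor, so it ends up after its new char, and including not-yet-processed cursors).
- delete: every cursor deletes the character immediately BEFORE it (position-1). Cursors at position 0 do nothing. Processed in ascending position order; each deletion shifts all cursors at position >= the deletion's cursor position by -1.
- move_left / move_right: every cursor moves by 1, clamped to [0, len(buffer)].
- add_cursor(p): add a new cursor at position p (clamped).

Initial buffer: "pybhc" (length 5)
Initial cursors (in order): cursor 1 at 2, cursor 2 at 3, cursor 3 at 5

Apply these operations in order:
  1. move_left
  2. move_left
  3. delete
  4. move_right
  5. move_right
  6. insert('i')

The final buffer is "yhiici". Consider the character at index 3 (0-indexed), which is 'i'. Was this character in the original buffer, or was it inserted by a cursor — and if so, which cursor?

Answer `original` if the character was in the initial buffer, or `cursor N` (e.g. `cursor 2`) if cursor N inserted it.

Answer: cursor 2

Derivation:
After op 1 (move_left): buffer="pybhc" (len 5), cursors c1@1 c2@2 c3@4, authorship .....
After op 2 (move_left): buffer="pybhc" (len 5), cursors c1@0 c2@1 c3@3, authorship .....
After op 3 (delete): buffer="yhc" (len 3), cursors c1@0 c2@0 c3@1, authorship ...
After op 4 (move_right): buffer="yhc" (len 3), cursors c1@1 c2@1 c3@2, authorship ...
After op 5 (move_right): buffer="yhc" (len 3), cursors c1@2 c2@2 c3@3, authorship ...
After op 6 (insert('i')): buffer="yhiici" (len 6), cursors c1@4 c2@4 c3@6, authorship ..12.3
Authorship (.=original, N=cursor N): . . 1 2 . 3
Index 3: author = 2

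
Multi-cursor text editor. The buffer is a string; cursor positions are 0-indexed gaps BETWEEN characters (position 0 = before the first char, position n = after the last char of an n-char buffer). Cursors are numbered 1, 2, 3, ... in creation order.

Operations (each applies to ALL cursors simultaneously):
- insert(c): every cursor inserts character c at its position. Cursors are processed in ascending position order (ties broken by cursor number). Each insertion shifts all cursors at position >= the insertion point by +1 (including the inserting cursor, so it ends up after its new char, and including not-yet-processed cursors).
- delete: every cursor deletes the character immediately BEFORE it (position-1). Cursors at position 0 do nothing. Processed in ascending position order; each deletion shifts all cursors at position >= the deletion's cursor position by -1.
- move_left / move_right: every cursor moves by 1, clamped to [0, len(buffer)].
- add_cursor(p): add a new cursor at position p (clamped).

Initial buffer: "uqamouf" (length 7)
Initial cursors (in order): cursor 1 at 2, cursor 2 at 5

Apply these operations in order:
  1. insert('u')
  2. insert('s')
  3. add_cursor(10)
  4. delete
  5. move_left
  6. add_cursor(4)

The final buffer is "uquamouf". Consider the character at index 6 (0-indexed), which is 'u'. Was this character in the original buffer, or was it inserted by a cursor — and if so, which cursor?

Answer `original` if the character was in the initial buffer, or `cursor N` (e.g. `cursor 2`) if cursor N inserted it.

Answer: cursor 2

Derivation:
After op 1 (insert('u')): buffer="uquamouuf" (len 9), cursors c1@3 c2@7, authorship ..1...2..
After op 2 (insert('s')): buffer="uqusamousuf" (len 11), cursors c1@4 c2@9, authorship ..11...22..
After op 3 (add_cursor(10)): buffer="uqusamousuf" (len 11), cursors c1@4 c2@9 c3@10, authorship ..11...22..
After op 4 (delete): buffer="uquamouf" (len 8), cursors c1@3 c2@7 c3@7, authorship ..1...2.
After op 5 (move_left): buffer="uquamouf" (len 8), cursors c1@2 c2@6 c3@6, authorship ..1...2.
After op 6 (add_cursor(4)): buffer="uquamouf" (len 8), cursors c1@2 c4@4 c2@6 c3@6, authorship ..1...2.
Authorship (.=original, N=cursor N): . . 1 . . . 2 .
Index 6: author = 2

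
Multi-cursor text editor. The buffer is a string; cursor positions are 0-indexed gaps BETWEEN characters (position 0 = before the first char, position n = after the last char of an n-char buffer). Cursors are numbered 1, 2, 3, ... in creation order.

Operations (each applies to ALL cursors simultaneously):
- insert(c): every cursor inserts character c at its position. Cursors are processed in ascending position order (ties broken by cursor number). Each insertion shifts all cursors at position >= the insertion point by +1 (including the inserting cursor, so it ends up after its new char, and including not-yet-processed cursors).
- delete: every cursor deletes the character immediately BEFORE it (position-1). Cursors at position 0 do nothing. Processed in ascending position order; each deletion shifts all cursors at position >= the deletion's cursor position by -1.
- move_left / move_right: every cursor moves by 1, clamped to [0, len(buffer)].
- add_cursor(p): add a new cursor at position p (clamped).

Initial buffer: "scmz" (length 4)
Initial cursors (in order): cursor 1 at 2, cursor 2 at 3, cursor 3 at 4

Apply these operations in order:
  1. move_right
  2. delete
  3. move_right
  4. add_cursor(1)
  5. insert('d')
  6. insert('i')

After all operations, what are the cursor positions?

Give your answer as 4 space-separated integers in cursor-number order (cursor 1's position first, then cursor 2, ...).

Answer: 9 9 9 9

Derivation:
After op 1 (move_right): buffer="scmz" (len 4), cursors c1@3 c2@4 c3@4, authorship ....
After op 2 (delete): buffer="s" (len 1), cursors c1@1 c2@1 c3@1, authorship .
After op 3 (move_right): buffer="s" (len 1), cursors c1@1 c2@1 c3@1, authorship .
After op 4 (add_cursor(1)): buffer="s" (len 1), cursors c1@1 c2@1 c3@1 c4@1, authorship .
After op 5 (insert('d')): buffer="sdddd" (len 5), cursors c1@5 c2@5 c3@5 c4@5, authorship .1234
After op 6 (insert('i')): buffer="sddddiiii" (len 9), cursors c1@9 c2@9 c3@9 c4@9, authorship .12341234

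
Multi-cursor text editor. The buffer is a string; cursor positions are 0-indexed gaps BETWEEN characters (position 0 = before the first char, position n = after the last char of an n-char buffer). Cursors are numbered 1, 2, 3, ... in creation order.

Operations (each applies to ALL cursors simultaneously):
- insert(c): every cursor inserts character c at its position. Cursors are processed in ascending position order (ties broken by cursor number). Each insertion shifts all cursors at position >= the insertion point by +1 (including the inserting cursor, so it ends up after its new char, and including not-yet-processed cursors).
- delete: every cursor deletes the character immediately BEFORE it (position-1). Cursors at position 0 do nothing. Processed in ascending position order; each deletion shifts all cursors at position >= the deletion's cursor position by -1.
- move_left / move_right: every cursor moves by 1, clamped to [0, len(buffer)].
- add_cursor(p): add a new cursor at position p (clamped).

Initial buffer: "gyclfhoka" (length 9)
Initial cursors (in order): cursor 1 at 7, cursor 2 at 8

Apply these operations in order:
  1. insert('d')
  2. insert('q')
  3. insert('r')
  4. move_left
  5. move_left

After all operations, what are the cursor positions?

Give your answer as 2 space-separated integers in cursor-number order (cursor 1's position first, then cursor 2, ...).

Answer: 8 12

Derivation:
After op 1 (insert('d')): buffer="gyclfhodkda" (len 11), cursors c1@8 c2@10, authorship .......1.2.
After op 2 (insert('q')): buffer="gyclfhodqkdqa" (len 13), cursors c1@9 c2@12, authorship .......11.22.
After op 3 (insert('r')): buffer="gyclfhodqrkdqra" (len 15), cursors c1@10 c2@14, authorship .......111.222.
After op 4 (move_left): buffer="gyclfhodqrkdqra" (len 15), cursors c1@9 c2@13, authorship .......111.222.
After op 5 (move_left): buffer="gyclfhodqrkdqra" (len 15), cursors c1@8 c2@12, authorship .......111.222.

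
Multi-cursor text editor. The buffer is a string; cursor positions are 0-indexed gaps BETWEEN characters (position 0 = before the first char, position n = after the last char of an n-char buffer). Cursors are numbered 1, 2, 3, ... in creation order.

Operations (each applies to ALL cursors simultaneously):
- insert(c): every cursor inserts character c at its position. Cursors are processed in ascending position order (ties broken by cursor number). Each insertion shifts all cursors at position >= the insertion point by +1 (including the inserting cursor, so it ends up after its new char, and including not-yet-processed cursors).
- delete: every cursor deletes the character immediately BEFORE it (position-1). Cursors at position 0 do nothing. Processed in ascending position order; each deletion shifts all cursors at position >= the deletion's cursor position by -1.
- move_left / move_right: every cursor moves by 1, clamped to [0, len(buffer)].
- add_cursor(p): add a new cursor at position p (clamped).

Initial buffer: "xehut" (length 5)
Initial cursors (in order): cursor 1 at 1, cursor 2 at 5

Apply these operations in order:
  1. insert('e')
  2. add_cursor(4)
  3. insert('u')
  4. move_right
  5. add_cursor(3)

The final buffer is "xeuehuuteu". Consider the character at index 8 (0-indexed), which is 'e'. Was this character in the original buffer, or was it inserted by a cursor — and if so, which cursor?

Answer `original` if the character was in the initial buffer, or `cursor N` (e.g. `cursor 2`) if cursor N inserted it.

After op 1 (insert('e')): buffer="xeehute" (len 7), cursors c1@2 c2@7, authorship .1....2
After op 2 (add_cursor(4)): buffer="xeehute" (len 7), cursors c1@2 c3@4 c2@7, authorship .1....2
After op 3 (insert('u')): buffer="xeuehuuteu" (len 10), cursors c1@3 c3@6 c2@10, authorship .11..3..22
After op 4 (move_right): buffer="xeuehuuteu" (len 10), cursors c1@4 c3@7 c2@10, authorship .11..3..22
After op 5 (add_cursor(3)): buffer="xeuehuuteu" (len 10), cursors c4@3 c1@4 c3@7 c2@10, authorship .11..3..22
Authorship (.=original, N=cursor N): . 1 1 . . 3 . . 2 2
Index 8: author = 2

Answer: cursor 2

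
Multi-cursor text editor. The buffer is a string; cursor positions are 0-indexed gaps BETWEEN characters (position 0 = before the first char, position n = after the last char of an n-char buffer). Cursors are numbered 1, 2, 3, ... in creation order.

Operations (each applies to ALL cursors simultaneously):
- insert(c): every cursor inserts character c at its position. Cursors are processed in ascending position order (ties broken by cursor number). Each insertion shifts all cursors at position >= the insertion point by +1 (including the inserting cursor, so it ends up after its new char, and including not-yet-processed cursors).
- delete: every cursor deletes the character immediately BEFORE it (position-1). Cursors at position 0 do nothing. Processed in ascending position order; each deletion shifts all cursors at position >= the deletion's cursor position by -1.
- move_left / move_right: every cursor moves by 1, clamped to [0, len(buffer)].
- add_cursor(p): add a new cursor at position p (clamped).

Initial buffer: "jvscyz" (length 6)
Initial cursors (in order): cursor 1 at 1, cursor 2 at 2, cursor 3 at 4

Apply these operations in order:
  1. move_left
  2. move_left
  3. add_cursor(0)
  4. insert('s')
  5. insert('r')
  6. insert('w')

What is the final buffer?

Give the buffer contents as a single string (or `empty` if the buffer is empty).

Answer: sssrrrwwwjvsrwscyz

Derivation:
After op 1 (move_left): buffer="jvscyz" (len 6), cursors c1@0 c2@1 c3@3, authorship ......
After op 2 (move_left): buffer="jvscyz" (len 6), cursors c1@0 c2@0 c3@2, authorship ......
After op 3 (add_cursor(0)): buffer="jvscyz" (len 6), cursors c1@0 c2@0 c4@0 c3@2, authorship ......
After op 4 (insert('s')): buffer="sssjvsscyz" (len 10), cursors c1@3 c2@3 c4@3 c3@6, authorship 124..3....
After op 5 (insert('r')): buffer="sssrrrjvsrscyz" (len 14), cursors c1@6 c2@6 c4@6 c3@10, authorship 124124..33....
After op 6 (insert('w')): buffer="sssrrrwwwjvsrwscyz" (len 18), cursors c1@9 c2@9 c4@9 c3@14, authorship 124124124..333....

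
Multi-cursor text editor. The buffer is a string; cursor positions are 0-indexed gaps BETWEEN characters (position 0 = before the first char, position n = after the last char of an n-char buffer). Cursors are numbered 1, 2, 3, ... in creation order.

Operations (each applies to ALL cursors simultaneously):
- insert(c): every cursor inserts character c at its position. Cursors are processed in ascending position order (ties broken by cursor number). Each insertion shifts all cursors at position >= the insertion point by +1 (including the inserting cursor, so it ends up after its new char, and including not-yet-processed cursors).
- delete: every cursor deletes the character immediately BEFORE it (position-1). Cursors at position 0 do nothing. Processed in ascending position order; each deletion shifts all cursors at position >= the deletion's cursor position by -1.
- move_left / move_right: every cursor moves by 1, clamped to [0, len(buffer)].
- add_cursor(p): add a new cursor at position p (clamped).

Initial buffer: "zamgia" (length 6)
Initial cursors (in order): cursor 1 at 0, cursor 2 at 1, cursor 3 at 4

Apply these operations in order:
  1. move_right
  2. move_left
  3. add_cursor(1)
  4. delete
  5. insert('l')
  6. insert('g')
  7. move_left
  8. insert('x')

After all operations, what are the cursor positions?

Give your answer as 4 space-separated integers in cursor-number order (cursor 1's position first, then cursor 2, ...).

After op 1 (move_right): buffer="zamgia" (len 6), cursors c1@1 c2@2 c3@5, authorship ......
After op 2 (move_left): buffer="zamgia" (len 6), cursors c1@0 c2@1 c3@4, authorship ......
After op 3 (add_cursor(1)): buffer="zamgia" (len 6), cursors c1@0 c2@1 c4@1 c3@4, authorship ......
After op 4 (delete): buffer="amia" (len 4), cursors c1@0 c2@0 c4@0 c3@2, authorship ....
After op 5 (insert('l')): buffer="lllamlia" (len 8), cursors c1@3 c2@3 c4@3 c3@6, authorship 124..3..
After op 6 (insert('g')): buffer="lllgggamlgia" (len 12), cursors c1@6 c2@6 c4@6 c3@10, authorship 124124..33..
After op 7 (move_left): buffer="lllgggamlgia" (len 12), cursors c1@5 c2@5 c4@5 c3@9, authorship 124124..33..
After op 8 (insert('x')): buffer="lllggxxxgamlxgia" (len 16), cursors c1@8 c2@8 c4@8 c3@13, authorship 124121244..333..

Answer: 8 8 13 8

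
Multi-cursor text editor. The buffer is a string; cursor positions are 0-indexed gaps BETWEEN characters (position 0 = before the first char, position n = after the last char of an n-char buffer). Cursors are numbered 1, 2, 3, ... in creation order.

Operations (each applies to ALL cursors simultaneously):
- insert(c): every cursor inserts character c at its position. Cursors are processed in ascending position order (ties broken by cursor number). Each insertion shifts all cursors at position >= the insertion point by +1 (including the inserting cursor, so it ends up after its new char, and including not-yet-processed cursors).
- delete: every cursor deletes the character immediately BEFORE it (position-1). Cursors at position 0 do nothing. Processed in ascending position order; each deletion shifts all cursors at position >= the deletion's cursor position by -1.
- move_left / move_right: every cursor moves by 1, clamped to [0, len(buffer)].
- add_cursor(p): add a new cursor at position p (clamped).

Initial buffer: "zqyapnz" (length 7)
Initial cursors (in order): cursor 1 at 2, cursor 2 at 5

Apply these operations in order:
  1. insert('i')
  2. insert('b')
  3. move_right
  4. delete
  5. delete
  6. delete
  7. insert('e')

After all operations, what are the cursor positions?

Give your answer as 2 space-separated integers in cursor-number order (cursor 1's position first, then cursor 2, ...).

After op 1 (insert('i')): buffer="zqiyapinz" (len 9), cursors c1@3 c2@7, authorship ..1...2..
After op 2 (insert('b')): buffer="zqibyapibnz" (len 11), cursors c1@4 c2@9, authorship ..11...22..
After op 3 (move_right): buffer="zqibyapibnz" (len 11), cursors c1@5 c2@10, authorship ..11...22..
After op 4 (delete): buffer="zqibapibz" (len 9), cursors c1@4 c2@8, authorship ..11..22.
After op 5 (delete): buffer="zqiapiz" (len 7), cursors c1@3 c2@6, authorship ..1..2.
After op 6 (delete): buffer="zqapz" (len 5), cursors c1@2 c2@4, authorship .....
After op 7 (insert('e')): buffer="zqeapez" (len 7), cursors c1@3 c2@6, authorship ..1..2.

Answer: 3 6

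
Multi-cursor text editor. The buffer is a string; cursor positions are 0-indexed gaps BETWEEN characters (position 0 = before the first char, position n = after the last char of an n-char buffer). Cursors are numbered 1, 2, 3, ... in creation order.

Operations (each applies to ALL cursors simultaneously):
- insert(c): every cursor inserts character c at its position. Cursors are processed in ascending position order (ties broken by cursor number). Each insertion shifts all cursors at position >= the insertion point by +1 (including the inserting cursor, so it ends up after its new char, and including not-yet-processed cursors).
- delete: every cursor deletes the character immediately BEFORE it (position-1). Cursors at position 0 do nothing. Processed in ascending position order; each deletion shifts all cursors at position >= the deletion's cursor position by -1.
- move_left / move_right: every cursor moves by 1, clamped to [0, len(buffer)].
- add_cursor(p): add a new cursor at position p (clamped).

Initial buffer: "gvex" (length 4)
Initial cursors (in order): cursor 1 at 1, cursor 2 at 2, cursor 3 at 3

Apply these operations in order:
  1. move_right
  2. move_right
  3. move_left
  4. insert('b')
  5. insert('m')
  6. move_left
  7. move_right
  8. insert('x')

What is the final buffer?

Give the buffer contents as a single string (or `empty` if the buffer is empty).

Answer: gvbmxebbmmxxx

Derivation:
After op 1 (move_right): buffer="gvex" (len 4), cursors c1@2 c2@3 c3@4, authorship ....
After op 2 (move_right): buffer="gvex" (len 4), cursors c1@3 c2@4 c3@4, authorship ....
After op 3 (move_left): buffer="gvex" (len 4), cursors c1@2 c2@3 c3@3, authorship ....
After op 4 (insert('b')): buffer="gvbebbx" (len 7), cursors c1@3 c2@6 c3@6, authorship ..1.23.
After op 5 (insert('m')): buffer="gvbmebbmmx" (len 10), cursors c1@4 c2@9 c3@9, authorship ..11.2323.
After op 6 (move_left): buffer="gvbmebbmmx" (len 10), cursors c1@3 c2@8 c3@8, authorship ..11.2323.
After op 7 (move_right): buffer="gvbmebbmmx" (len 10), cursors c1@4 c2@9 c3@9, authorship ..11.2323.
After op 8 (insert('x')): buffer="gvbmxebbmmxxx" (len 13), cursors c1@5 c2@12 c3@12, authorship ..111.232323.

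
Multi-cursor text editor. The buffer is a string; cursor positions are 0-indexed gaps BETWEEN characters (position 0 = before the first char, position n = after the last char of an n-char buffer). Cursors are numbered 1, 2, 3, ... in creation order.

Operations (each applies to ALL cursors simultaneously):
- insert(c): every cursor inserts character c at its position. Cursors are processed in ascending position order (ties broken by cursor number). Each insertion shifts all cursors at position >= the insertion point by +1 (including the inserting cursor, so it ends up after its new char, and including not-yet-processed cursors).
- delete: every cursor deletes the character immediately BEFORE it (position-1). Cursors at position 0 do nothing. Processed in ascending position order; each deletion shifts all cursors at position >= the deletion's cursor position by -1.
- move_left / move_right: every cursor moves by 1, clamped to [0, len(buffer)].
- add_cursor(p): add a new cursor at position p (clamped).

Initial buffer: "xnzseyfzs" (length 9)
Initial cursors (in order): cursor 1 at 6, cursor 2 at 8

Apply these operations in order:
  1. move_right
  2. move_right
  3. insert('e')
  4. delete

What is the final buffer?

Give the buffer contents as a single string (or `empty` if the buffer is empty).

Answer: xnzseyfzs

Derivation:
After op 1 (move_right): buffer="xnzseyfzs" (len 9), cursors c1@7 c2@9, authorship .........
After op 2 (move_right): buffer="xnzseyfzs" (len 9), cursors c1@8 c2@9, authorship .........
After op 3 (insert('e')): buffer="xnzseyfzese" (len 11), cursors c1@9 c2@11, authorship ........1.2
After op 4 (delete): buffer="xnzseyfzs" (len 9), cursors c1@8 c2@9, authorship .........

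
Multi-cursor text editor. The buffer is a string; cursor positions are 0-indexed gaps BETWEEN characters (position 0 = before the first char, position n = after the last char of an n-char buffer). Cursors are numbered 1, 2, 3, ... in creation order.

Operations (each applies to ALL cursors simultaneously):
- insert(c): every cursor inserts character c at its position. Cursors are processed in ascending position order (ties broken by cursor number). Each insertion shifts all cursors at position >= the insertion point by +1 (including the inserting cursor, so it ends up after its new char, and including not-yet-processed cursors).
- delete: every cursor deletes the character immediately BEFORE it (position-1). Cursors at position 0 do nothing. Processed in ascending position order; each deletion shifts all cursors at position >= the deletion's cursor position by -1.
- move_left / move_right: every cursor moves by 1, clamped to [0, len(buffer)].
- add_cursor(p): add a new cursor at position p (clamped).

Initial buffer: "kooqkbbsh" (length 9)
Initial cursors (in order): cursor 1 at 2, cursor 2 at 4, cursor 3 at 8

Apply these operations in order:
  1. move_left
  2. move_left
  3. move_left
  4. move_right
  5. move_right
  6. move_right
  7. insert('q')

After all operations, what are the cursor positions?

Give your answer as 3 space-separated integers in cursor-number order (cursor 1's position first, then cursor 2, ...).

After op 1 (move_left): buffer="kooqkbbsh" (len 9), cursors c1@1 c2@3 c3@7, authorship .........
After op 2 (move_left): buffer="kooqkbbsh" (len 9), cursors c1@0 c2@2 c3@6, authorship .........
After op 3 (move_left): buffer="kooqkbbsh" (len 9), cursors c1@0 c2@1 c3@5, authorship .........
After op 4 (move_right): buffer="kooqkbbsh" (len 9), cursors c1@1 c2@2 c3@6, authorship .........
After op 5 (move_right): buffer="kooqkbbsh" (len 9), cursors c1@2 c2@3 c3@7, authorship .........
After op 6 (move_right): buffer="kooqkbbsh" (len 9), cursors c1@3 c2@4 c3@8, authorship .........
After op 7 (insert('q')): buffer="kooqqqkbbsqh" (len 12), cursors c1@4 c2@6 c3@11, authorship ...1.2....3.

Answer: 4 6 11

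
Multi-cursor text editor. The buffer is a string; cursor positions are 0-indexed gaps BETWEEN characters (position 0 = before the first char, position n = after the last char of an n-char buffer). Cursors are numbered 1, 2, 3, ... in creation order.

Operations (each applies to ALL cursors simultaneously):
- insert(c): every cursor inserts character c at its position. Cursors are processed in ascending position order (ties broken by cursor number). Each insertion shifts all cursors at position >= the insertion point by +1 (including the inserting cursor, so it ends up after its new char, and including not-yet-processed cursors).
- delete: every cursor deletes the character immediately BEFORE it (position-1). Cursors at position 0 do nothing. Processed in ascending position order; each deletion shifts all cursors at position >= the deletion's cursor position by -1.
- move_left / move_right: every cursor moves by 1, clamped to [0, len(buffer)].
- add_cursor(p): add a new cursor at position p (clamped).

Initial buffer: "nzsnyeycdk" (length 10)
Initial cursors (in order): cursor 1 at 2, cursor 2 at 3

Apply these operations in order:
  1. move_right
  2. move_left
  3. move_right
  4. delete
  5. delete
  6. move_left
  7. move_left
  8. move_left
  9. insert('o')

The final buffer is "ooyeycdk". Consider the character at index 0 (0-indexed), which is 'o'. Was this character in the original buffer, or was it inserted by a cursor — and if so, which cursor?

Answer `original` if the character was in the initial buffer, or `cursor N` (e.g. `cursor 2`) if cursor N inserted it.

After op 1 (move_right): buffer="nzsnyeycdk" (len 10), cursors c1@3 c2@4, authorship ..........
After op 2 (move_left): buffer="nzsnyeycdk" (len 10), cursors c1@2 c2@3, authorship ..........
After op 3 (move_right): buffer="nzsnyeycdk" (len 10), cursors c1@3 c2@4, authorship ..........
After op 4 (delete): buffer="nzyeycdk" (len 8), cursors c1@2 c2@2, authorship ........
After op 5 (delete): buffer="yeycdk" (len 6), cursors c1@0 c2@0, authorship ......
After op 6 (move_left): buffer="yeycdk" (len 6), cursors c1@0 c2@0, authorship ......
After op 7 (move_left): buffer="yeycdk" (len 6), cursors c1@0 c2@0, authorship ......
After op 8 (move_left): buffer="yeycdk" (len 6), cursors c1@0 c2@0, authorship ......
After op 9 (insert('o')): buffer="ooyeycdk" (len 8), cursors c1@2 c2@2, authorship 12......
Authorship (.=original, N=cursor N): 1 2 . . . . . .
Index 0: author = 1

Answer: cursor 1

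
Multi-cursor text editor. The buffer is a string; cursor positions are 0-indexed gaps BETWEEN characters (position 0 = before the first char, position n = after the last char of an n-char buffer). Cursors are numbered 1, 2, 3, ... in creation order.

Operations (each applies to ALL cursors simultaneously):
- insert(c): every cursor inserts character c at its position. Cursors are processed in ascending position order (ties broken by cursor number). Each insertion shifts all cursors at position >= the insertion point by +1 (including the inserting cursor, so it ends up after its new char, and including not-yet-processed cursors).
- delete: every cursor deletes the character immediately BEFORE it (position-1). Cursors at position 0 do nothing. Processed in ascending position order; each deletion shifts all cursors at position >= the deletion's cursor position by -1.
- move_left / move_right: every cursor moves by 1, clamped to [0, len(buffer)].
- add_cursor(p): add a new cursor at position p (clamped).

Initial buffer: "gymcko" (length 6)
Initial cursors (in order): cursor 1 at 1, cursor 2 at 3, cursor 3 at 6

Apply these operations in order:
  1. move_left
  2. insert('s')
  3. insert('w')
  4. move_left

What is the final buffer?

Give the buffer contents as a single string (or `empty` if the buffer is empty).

After op 1 (move_left): buffer="gymcko" (len 6), cursors c1@0 c2@2 c3@5, authorship ......
After op 2 (insert('s')): buffer="sgysmckso" (len 9), cursors c1@1 c2@4 c3@8, authorship 1..2...3.
After op 3 (insert('w')): buffer="swgyswmckswo" (len 12), cursors c1@2 c2@6 c3@11, authorship 11..22...33.
After op 4 (move_left): buffer="swgyswmckswo" (len 12), cursors c1@1 c2@5 c3@10, authorship 11..22...33.

Answer: swgyswmckswo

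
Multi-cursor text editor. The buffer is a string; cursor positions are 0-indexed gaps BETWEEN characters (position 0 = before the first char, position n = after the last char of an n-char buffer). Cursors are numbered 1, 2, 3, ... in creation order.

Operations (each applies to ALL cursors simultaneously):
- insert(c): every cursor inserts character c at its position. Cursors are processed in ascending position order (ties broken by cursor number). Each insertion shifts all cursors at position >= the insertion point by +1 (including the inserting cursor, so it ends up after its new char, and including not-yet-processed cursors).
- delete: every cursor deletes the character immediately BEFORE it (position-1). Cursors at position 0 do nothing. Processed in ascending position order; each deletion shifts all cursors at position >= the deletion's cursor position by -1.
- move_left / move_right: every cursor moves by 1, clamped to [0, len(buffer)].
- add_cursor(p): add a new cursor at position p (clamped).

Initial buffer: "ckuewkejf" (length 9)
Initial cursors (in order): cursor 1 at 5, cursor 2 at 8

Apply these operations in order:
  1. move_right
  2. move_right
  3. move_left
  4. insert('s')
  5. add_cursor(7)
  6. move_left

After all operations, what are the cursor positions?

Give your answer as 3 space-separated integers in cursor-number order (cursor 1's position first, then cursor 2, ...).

After op 1 (move_right): buffer="ckuewkejf" (len 9), cursors c1@6 c2@9, authorship .........
After op 2 (move_right): buffer="ckuewkejf" (len 9), cursors c1@7 c2@9, authorship .........
After op 3 (move_left): buffer="ckuewkejf" (len 9), cursors c1@6 c2@8, authorship .........
After op 4 (insert('s')): buffer="ckuewksejsf" (len 11), cursors c1@7 c2@10, authorship ......1..2.
After op 5 (add_cursor(7)): buffer="ckuewksejsf" (len 11), cursors c1@7 c3@7 c2@10, authorship ......1..2.
After op 6 (move_left): buffer="ckuewksejsf" (len 11), cursors c1@6 c3@6 c2@9, authorship ......1..2.

Answer: 6 9 6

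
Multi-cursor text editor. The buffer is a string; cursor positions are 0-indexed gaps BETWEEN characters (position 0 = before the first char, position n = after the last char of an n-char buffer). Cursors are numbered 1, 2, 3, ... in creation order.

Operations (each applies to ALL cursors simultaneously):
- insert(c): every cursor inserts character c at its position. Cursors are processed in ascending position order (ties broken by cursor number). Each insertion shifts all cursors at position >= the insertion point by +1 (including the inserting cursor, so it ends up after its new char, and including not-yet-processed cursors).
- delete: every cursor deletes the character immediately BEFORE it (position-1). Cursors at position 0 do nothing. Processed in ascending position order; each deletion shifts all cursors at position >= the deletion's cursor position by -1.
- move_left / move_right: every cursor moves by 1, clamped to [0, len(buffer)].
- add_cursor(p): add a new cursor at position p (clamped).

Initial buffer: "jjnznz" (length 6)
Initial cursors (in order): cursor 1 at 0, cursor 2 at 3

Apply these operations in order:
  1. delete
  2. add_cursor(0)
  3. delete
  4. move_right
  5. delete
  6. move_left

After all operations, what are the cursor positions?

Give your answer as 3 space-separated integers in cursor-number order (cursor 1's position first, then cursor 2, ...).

After op 1 (delete): buffer="jjznz" (len 5), cursors c1@0 c2@2, authorship .....
After op 2 (add_cursor(0)): buffer="jjznz" (len 5), cursors c1@0 c3@0 c2@2, authorship .....
After op 3 (delete): buffer="jznz" (len 4), cursors c1@0 c3@0 c2@1, authorship ....
After op 4 (move_right): buffer="jznz" (len 4), cursors c1@1 c3@1 c2@2, authorship ....
After op 5 (delete): buffer="nz" (len 2), cursors c1@0 c2@0 c3@0, authorship ..
After op 6 (move_left): buffer="nz" (len 2), cursors c1@0 c2@0 c3@0, authorship ..

Answer: 0 0 0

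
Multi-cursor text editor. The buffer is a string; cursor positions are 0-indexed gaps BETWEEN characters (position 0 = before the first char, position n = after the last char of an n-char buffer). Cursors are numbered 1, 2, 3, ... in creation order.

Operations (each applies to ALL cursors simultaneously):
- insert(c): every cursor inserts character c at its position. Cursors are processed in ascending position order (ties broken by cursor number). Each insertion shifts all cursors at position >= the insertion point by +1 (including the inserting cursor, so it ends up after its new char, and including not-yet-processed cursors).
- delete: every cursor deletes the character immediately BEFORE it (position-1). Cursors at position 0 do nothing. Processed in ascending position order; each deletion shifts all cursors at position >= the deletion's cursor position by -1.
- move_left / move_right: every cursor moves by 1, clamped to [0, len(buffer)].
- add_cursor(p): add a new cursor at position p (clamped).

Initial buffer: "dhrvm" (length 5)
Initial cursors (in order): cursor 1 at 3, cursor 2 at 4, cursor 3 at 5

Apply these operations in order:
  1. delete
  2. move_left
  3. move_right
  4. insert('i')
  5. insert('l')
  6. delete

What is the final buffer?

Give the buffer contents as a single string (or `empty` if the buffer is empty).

After op 1 (delete): buffer="dh" (len 2), cursors c1@2 c2@2 c3@2, authorship ..
After op 2 (move_left): buffer="dh" (len 2), cursors c1@1 c2@1 c3@1, authorship ..
After op 3 (move_right): buffer="dh" (len 2), cursors c1@2 c2@2 c3@2, authorship ..
After op 4 (insert('i')): buffer="dhiii" (len 5), cursors c1@5 c2@5 c3@5, authorship ..123
After op 5 (insert('l')): buffer="dhiiilll" (len 8), cursors c1@8 c2@8 c3@8, authorship ..123123
After op 6 (delete): buffer="dhiii" (len 5), cursors c1@5 c2@5 c3@5, authorship ..123

Answer: dhiii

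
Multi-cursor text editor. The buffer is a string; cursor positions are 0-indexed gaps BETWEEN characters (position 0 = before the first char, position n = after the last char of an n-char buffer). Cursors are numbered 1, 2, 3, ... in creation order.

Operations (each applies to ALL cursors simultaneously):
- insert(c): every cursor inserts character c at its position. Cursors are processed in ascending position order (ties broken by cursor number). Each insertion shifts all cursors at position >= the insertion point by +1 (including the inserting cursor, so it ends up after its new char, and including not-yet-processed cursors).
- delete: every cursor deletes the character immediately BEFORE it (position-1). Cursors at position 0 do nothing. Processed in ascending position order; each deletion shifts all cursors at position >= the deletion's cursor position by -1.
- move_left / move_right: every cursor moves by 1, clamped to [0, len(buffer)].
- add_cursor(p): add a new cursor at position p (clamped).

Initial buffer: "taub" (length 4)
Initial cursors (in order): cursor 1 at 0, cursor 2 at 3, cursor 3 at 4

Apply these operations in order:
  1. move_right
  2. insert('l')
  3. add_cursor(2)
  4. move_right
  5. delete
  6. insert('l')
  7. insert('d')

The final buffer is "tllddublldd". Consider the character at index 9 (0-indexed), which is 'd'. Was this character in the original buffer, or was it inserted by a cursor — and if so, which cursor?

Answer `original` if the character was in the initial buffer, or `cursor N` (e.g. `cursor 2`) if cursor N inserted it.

Answer: cursor 2

Derivation:
After op 1 (move_right): buffer="taub" (len 4), cursors c1@1 c2@4 c3@4, authorship ....
After op 2 (insert('l')): buffer="tlaubll" (len 7), cursors c1@2 c2@7 c3@7, authorship .1...23
After op 3 (add_cursor(2)): buffer="tlaubll" (len 7), cursors c1@2 c4@2 c2@7 c3@7, authorship .1...23
After op 4 (move_right): buffer="tlaubll" (len 7), cursors c1@3 c4@3 c2@7 c3@7, authorship .1...23
After op 5 (delete): buffer="tub" (len 3), cursors c1@1 c4@1 c2@3 c3@3, authorship ...
After op 6 (insert('l')): buffer="tllubll" (len 7), cursors c1@3 c4@3 c2@7 c3@7, authorship .14..23
After op 7 (insert('d')): buffer="tllddublldd" (len 11), cursors c1@5 c4@5 c2@11 c3@11, authorship .1414..2323
Authorship (.=original, N=cursor N): . 1 4 1 4 . . 2 3 2 3
Index 9: author = 2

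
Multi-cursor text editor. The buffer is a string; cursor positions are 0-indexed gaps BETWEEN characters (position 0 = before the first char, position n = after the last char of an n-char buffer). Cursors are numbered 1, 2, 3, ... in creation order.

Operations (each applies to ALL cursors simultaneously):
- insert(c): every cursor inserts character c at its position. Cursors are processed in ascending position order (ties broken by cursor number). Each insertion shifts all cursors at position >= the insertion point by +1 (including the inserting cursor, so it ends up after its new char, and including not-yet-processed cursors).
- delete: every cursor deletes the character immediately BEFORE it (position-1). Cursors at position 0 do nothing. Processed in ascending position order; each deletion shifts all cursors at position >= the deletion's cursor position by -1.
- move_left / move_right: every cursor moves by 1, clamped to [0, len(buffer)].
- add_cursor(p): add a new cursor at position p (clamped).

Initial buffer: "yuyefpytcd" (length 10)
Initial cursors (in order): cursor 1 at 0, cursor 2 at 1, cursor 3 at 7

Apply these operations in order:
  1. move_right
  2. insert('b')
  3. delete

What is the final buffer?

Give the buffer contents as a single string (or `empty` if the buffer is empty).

After op 1 (move_right): buffer="yuyefpytcd" (len 10), cursors c1@1 c2@2 c3@8, authorship ..........
After op 2 (insert('b')): buffer="ybubyefpytbcd" (len 13), cursors c1@2 c2@4 c3@11, authorship .1.2......3..
After op 3 (delete): buffer="yuyefpytcd" (len 10), cursors c1@1 c2@2 c3@8, authorship ..........

Answer: yuyefpytcd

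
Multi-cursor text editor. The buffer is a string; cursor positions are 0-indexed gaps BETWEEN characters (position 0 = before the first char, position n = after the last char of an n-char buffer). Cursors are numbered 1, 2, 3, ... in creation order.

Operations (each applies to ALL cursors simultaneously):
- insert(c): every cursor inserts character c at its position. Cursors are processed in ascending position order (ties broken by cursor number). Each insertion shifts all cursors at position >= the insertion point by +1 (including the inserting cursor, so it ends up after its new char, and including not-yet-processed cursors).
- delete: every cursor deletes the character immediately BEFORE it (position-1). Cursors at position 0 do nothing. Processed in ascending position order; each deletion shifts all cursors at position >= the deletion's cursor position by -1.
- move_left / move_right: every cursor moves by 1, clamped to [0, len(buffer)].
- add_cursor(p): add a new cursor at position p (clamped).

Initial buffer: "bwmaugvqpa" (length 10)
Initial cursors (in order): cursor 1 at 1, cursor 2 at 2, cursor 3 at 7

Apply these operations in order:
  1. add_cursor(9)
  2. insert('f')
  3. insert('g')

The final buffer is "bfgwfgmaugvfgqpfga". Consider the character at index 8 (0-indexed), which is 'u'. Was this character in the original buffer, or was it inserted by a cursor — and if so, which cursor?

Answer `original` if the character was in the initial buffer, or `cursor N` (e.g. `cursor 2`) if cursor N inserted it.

After op 1 (add_cursor(9)): buffer="bwmaugvqpa" (len 10), cursors c1@1 c2@2 c3@7 c4@9, authorship ..........
After op 2 (insert('f')): buffer="bfwfmaugvfqpfa" (len 14), cursors c1@2 c2@4 c3@10 c4@13, authorship .1.2.....3..4.
After op 3 (insert('g')): buffer="bfgwfgmaugvfgqpfga" (len 18), cursors c1@3 c2@6 c3@13 c4@17, authorship .11.22.....33..44.
Authorship (.=original, N=cursor N): . 1 1 . 2 2 . . . . . 3 3 . . 4 4 .
Index 8: author = original

Answer: original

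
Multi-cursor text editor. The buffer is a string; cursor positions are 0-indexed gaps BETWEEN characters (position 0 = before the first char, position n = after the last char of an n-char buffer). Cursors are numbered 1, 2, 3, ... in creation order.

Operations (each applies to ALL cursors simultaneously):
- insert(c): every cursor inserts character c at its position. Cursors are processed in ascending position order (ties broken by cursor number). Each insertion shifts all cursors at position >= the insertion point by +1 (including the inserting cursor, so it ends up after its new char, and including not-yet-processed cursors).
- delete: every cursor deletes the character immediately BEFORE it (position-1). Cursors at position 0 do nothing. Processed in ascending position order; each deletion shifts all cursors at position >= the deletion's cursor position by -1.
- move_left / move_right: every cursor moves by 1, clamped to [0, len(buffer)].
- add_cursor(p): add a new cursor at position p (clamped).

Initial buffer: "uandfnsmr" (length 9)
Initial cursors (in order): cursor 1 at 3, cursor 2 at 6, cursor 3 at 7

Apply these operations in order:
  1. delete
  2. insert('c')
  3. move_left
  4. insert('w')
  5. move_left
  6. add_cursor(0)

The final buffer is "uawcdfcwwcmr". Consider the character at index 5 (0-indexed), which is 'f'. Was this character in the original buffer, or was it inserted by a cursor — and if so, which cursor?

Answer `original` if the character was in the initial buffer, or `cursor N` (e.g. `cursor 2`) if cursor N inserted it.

Answer: original

Derivation:
After op 1 (delete): buffer="uadfmr" (len 6), cursors c1@2 c2@4 c3@4, authorship ......
After op 2 (insert('c')): buffer="uacdfccmr" (len 9), cursors c1@3 c2@7 c3@7, authorship ..1..23..
After op 3 (move_left): buffer="uacdfccmr" (len 9), cursors c1@2 c2@6 c3@6, authorship ..1..23..
After op 4 (insert('w')): buffer="uawcdfcwwcmr" (len 12), cursors c1@3 c2@9 c3@9, authorship ..11..2233..
After op 5 (move_left): buffer="uawcdfcwwcmr" (len 12), cursors c1@2 c2@8 c3@8, authorship ..11..2233..
After op 6 (add_cursor(0)): buffer="uawcdfcwwcmr" (len 12), cursors c4@0 c1@2 c2@8 c3@8, authorship ..11..2233..
Authorship (.=original, N=cursor N): . . 1 1 . . 2 2 3 3 . .
Index 5: author = original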